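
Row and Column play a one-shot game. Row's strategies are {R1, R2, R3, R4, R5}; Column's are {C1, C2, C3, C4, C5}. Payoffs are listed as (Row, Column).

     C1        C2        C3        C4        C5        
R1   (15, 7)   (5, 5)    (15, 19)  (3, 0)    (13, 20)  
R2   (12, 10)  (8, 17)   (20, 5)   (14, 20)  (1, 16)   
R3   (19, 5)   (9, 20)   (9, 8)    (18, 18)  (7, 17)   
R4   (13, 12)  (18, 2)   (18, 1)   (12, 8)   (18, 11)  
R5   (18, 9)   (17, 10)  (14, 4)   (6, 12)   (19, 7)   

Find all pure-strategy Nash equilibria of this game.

None

Find each player's best response to every opponent strategy; NE are the intersections.
Row's best responses — vs C1: R3 (payoff 19); vs C2: R4 (payoff 18); vs C3: R2 (payoff 20); vs C4: R3 (payoff 18); vs C5: R5 (payoff 19).
Column's best responses — vs R1: C5 (payoff 20); vs R2: C4 (payoff 20); vs R3: C2 (payoff 20); vs R4: C1 (payoff 12); vs R5: C4 (payoff 12).
No cell has both players best-responding. For instance, Row's best reply to C3 is R2, but against R2 Column prefers C4 over C3.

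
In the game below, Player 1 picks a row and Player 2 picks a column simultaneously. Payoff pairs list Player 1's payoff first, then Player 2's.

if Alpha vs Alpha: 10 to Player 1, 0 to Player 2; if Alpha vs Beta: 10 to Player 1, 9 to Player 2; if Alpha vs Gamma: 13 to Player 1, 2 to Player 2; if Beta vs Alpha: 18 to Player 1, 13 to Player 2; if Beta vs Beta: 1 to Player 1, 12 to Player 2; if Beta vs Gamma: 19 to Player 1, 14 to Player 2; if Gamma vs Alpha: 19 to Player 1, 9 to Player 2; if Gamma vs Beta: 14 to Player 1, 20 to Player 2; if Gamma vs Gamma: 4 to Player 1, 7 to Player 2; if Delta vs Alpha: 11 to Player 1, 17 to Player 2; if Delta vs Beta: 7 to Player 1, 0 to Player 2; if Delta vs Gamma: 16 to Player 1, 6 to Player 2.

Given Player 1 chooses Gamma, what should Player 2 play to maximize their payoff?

Beta

With Player 1 fixed at Gamma, Player 2's payoffs are: Alpha → 9, Beta → 20, Gamma → 7.
The maximum is 20, achieved by Beta.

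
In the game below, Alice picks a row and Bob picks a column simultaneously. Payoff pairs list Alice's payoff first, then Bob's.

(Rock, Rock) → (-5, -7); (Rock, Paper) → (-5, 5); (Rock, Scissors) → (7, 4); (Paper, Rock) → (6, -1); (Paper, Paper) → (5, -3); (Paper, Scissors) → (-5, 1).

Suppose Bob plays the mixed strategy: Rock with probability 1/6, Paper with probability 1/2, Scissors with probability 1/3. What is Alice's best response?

Compute Alice's expected payoff from each pure strategy against the given mix.
Rock: (1/6)·(-5) + (1/2)·(-5) + (1/3)·7 = -1
Paper: (1/6)·6 + (1/2)·5 + (1/3)·(-5) = 11/6
Highest expected payoff is 11/6, from Paper.

Paper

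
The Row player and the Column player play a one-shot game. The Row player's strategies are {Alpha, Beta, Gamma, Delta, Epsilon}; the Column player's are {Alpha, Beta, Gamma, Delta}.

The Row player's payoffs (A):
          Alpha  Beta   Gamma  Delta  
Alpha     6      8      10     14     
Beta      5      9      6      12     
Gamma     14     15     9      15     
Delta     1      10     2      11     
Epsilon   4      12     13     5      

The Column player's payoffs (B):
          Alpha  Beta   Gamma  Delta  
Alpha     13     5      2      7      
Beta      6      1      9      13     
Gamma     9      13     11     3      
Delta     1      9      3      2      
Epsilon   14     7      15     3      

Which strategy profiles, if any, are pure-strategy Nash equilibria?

(Gamma, Beta) and (Epsilon, Gamma)

Check mutual best responses: a cell is a NE iff neither player can gain by unilaterally deviating.
The Row player's best responses — vs Alpha: Gamma (payoff 14); vs Beta: Gamma (payoff 15); vs Gamma: Epsilon (payoff 13); vs Delta: Gamma (payoff 15).
The Column player's best responses — vs Alpha: Alpha (payoff 13); vs Beta: Delta (payoff 13); vs Gamma: Beta (payoff 13); vs Delta: Beta (payoff 9); vs Epsilon: Gamma (payoff 15).
Mutual best responses occur at (Gamma, Beta) and (Epsilon, Gamma); at each, neither player gains by switching.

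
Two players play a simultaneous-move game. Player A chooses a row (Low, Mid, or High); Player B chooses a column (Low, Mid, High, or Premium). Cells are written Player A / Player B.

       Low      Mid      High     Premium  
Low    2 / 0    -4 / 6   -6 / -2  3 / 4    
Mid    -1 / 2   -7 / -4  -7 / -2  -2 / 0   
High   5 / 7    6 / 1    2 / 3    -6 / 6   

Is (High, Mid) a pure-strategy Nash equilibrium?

No

Holding Player B at Mid: Player A gets 6 from High, versus -4 from Low, -7 from Mid. No profitable deviation for Player A.
Holding Player A at High: Player B gets 1 from Mid but could get 7 by switching to Low. Player B has a profitable deviation.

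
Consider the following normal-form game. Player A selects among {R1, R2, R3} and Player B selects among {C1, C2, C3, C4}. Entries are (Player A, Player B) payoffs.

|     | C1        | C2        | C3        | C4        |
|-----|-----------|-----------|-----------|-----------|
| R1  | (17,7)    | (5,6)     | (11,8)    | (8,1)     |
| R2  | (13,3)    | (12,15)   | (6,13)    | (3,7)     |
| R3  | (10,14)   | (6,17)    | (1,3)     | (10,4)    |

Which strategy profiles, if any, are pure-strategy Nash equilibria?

(R1, C3) and (R2, C2)

A profile is a Nash equilibrium when each player is best-responding to the other.
Player A's best responses — vs C1: R1 (payoff 17); vs C2: R2 (payoff 12); vs C3: R1 (payoff 11); vs C4: R3 (payoff 10).
Player B's best responses — vs R1: C3 (payoff 8); vs R2: C2 (payoff 15); vs R3: C2 (payoff 17).
Mutual best responses occur at (R1, C3) and (R2, C2); at each, neither player gains by switching.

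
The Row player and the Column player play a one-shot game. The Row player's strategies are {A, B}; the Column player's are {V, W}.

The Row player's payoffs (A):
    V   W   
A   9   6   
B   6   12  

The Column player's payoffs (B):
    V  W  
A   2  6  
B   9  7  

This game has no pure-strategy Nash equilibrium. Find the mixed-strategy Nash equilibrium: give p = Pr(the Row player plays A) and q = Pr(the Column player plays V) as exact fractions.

p = 1/3, q = 2/3

In a mixed NE each player is indifferent between their pure strategies, so the opponent's mix sets the indifference.
The Column player indifferent between V and W: p·2 + (1−p)·9 = p·6 + (1−p)·7 ⟹ 9 + (-7)p = 7 + (-1)p ⟹ p = 1/3.
The Row player indifferent between A and B: q·9 + (1−q)·6 = q·6 + (1−q)·12 ⟹ 6 + 3q = 12 + (-6)q ⟹ q = 2/3.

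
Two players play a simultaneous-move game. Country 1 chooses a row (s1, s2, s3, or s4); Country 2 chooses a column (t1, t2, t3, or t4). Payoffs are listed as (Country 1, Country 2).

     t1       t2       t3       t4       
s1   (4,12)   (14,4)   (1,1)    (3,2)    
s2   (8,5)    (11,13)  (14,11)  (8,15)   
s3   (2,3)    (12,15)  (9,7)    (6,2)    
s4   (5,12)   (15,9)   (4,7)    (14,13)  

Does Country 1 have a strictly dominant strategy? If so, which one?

Check whether one of Country 1's strategies beats all alternatives regardless of what the opponent does.
s1 is not dominant: against t1, s2 gives 8 > 4.
s2 is not dominant: against t2, s1 gives 14 > 11.
s3 is not dominant: against t1, s1 gives 4 > 2.
s4 is not dominant: against t1, s2 gives 8 > 5.
No single strategy is best against every opponent action.

No strictly dominant strategy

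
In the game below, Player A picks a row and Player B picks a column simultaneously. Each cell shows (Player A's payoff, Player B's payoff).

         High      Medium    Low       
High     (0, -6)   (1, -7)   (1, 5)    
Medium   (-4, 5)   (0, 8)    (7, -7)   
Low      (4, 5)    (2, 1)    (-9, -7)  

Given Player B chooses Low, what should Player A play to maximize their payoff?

Medium

With Player B fixed at Low, Player A's payoffs are: High → 1, Medium → 7, Low → -9.
The maximum is 7, achieved by Medium.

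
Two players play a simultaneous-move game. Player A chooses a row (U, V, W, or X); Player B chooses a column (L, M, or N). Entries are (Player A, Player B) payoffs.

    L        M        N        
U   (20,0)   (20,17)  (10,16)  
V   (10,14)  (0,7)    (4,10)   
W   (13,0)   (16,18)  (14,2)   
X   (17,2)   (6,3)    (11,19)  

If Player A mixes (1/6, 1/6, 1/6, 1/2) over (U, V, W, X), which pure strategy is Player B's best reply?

N

Player B's best reply maximizes expected payoff against the mix.
L: (1/6)·0 + (1/6)·14 + (1/6)·0 + (1/2)·2 = 10/3
M: (1/6)·17 + (1/6)·7 + (1/6)·18 + (1/2)·3 = 17/2
N: (1/6)·16 + (1/6)·10 + (1/6)·2 + (1/2)·19 = 85/6
Highest expected payoff is 85/6, from N.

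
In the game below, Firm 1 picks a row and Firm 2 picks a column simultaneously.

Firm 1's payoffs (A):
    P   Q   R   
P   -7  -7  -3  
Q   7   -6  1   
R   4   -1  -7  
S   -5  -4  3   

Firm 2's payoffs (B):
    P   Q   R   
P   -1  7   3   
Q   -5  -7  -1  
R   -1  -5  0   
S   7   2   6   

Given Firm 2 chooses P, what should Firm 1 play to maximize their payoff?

Q

With Firm 2 fixed at P, Firm 1's payoffs are: P → -7, Q → 7, R → 4, S → -5.
The maximum is 7, achieved by Q.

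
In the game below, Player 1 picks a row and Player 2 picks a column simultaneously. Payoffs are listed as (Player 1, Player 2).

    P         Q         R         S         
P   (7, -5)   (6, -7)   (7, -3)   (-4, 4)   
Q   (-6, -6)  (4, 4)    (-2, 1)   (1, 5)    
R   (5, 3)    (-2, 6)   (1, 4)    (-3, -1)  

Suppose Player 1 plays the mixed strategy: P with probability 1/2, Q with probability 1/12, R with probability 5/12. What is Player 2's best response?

S

Compute Player 2's expected payoff from each pure strategy against the given mix.
P: (1/2)·(-5) + (1/12)·(-6) + (5/12)·3 = -7/4
Q: (1/2)·(-7) + (1/12)·4 + (5/12)·6 = -2/3
R: (1/2)·(-3) + (1/12)·1 + (5/12)·4 = 1/4
S: (1/2)·4 + (1/12)·5 + (5/12)·(-1) = 2
Highest expected payoff is 2, from S.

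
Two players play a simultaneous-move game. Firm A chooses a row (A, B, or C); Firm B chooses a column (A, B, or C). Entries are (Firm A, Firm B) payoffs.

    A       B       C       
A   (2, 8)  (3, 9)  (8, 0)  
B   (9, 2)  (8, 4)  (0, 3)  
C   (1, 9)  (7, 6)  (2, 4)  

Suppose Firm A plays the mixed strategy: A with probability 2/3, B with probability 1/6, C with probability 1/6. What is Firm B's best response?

Compute Firm B's expected payoff from each pure strategy against the given mix.
A: (2/3)·8 + (1/6)·2 + (1/6)·9 = 43/6
B: (2/3)·9 + (1/6)·4 + (1/6)·6 = 23/3
C: (2/3)·0 + (1/6)·3 + (1/6)·4 = 7/6
Highest expected payoff is 23/3, from B.

B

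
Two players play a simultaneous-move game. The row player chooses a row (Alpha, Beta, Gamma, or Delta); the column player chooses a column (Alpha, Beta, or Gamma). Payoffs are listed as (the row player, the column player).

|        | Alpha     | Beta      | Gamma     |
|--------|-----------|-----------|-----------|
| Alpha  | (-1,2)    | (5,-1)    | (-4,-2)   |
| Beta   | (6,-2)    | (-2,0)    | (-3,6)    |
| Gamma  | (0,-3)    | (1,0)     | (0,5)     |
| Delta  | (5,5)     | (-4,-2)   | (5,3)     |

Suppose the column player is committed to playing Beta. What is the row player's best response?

Alpha

With the column player fixed at Beta, the row player's payoffs are: Alpha → 5, Beta → -2, Gamma → 1, Delta → -4.
The maximum is 5, achieved by Alpha.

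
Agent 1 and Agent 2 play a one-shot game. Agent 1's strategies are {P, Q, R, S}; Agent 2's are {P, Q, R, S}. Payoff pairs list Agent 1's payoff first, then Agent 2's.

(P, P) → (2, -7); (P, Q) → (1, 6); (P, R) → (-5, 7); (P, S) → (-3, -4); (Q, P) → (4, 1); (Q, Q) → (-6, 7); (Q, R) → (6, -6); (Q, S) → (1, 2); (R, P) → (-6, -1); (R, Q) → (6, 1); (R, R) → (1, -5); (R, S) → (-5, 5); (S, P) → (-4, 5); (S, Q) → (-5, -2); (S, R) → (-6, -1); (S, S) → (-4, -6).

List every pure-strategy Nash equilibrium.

Find each player's best response to every opponent strategy; NE are the intersections.
Agent 1's best responses — vs P: Q (payoff 4); vs Q: R (payoff 6); vs R: Q (payoff 6); vs S: Q (payoff 1).
Agent 2's best responses — vs P: R (payoff 7); vs Q: Q (payoff 7); vs R: S (payoff 5); vs S: P (payoff 5).
No cell has both players best-responding. For instance, Agent 1's best reply to R is Q, but against Q Agent 2 prefers Q over R.

None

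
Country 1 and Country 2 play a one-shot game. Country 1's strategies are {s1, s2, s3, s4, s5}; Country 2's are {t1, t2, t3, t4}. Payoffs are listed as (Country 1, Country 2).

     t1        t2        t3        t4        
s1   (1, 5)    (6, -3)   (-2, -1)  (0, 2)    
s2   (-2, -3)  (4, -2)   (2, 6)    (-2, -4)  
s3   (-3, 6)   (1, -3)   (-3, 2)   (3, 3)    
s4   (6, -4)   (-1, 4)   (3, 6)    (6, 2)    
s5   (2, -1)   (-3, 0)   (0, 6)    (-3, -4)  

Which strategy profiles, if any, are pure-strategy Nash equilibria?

Check mutual best responses: a cell is a NE iff neither player can gain by unilaterally deviating.
Country 1's best responses — vs t1: s4 (payoff 6); vs t2: s1 (payoff 6); vs t3: s4 (payoff 3); vs t4: s4 (payoff 6).
Country 2's best responses — vs s1: t1 (payoff 5); vs s2: t3 (payoff 6); vs s3: t1 (payoff 6); vs s4: t3 (payoff 6); vs s5: t3 (payoff 6).
The only mutual best response is (s4, t3); neither player gains by switching there.

(s4, t3)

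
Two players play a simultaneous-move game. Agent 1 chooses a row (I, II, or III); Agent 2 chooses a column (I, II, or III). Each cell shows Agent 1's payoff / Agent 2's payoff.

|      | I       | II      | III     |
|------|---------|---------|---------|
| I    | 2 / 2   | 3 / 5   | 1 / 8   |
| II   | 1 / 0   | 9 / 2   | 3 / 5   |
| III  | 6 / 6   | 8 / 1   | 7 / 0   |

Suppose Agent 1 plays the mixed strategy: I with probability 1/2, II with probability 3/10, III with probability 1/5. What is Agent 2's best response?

Compute Agent 2's expected payoff from each pure strategy against the given mix.
I: (1/2)·2 + (3/10)·0 + (1/5)·6 = 11/5
II: (1/2)·5 + (3/10)·2 + (1/5)·1 = 33/10
III: (1/2)·8 + (3/10)·5 + (1/5)·0 = 11/2
Highest expected payoff is 11/2, from III.

III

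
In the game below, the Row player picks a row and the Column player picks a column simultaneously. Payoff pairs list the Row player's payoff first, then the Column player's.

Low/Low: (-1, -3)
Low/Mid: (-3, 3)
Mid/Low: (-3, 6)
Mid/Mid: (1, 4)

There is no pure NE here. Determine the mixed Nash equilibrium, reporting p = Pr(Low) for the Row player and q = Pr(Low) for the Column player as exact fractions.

In a mixed NE each player is indifferent between their pure strategies, so the opponent's mix sets the indifference.
The Column player indifferent between Low and Mid: p·(-3) + (1−p)·6 = p·3 + (1−p)·4 ⟹ 6 + (-9)p = 4 + (-1)p ⟹ p = 1/4.
The Row player indifferent between Low and Mid: q·(-1) + (1−q)·(-3) = q·(-3) + (1−q)·1 ⟹ (-3) + 2q = 1 + (-4)q ⟹ q = 2/3.

p = 1/4, q = 2/3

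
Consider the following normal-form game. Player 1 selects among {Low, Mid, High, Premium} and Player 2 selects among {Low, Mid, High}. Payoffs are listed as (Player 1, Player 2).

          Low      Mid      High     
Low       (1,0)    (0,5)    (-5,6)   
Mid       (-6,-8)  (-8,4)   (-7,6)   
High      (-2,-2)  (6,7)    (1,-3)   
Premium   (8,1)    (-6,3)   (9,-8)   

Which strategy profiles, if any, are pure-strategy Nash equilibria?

Find each player's best response to every opponent strategy; NE are the intersections.
Player 1's best responses — vs Low: Premium (payoff 8); vs Mid: High (payoff 6); vs High: Premium (payoff 9).
Player 2's best responses — vs Low: High (payoff 6); vs Mid: High (payoff 6); vs High: Mid (payoff 7); vs Premium: Mid (payoff 3).
The only mutual best response is (High, Mid); neither player gains by switching there.

(High, Mid)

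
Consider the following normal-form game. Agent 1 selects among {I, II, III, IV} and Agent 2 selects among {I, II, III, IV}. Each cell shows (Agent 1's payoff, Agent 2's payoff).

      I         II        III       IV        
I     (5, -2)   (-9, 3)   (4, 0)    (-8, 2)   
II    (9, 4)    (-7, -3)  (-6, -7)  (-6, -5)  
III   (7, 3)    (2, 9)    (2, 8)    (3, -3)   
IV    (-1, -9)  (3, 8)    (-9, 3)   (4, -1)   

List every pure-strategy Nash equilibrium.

(II, I) and (IV, II)

Find each player's best response to every opponent strategy; NE are the intersections.
Agent 1's best responses — vs I: II (payoff 9); vs II: IV (payoff 3); vs III: I (payoff 4); vs IV: IV (payoff 4).
Agent 2's best responses — vs I: II (payoff 3); vs II: I (payoff 4); vs III: II (payoff 9); vs IV: II (payoff 8).
Mutual best responses occur at (II, I) and (IV, II); at each, neither player gains by switching.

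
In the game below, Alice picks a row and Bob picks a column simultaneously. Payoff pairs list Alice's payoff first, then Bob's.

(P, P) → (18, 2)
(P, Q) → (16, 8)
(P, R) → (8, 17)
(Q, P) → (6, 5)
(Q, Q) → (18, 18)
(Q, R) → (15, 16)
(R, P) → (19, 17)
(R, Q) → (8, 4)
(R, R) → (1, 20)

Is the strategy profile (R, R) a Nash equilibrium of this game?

Holding Bob at R: Alice gets 1 from R but could get 15 by switching to Q. Alice has a profitable deviation.

No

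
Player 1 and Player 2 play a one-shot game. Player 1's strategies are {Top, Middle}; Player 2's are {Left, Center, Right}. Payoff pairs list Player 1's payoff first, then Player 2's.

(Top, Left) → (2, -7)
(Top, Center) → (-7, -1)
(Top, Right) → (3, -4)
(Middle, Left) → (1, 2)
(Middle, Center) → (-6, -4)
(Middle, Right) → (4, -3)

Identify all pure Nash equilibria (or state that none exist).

Find each player's best response to every opponent strategy; NE are the intersections.
Player 1's best responses — vs Left: Top (payoff 2); vs Center: Middle (payoff -6); vs Right: Middle (payoff 4).
Player 2's best responses — vs Top: Center (payoff -1); vs Middle: Left (payoff 2).
No cell has both players best-responding. For instance, Player 1's best reply to Left is Top, but against Top Player 2 prefers Center over Left.

No pure-strategy Nash equilibrium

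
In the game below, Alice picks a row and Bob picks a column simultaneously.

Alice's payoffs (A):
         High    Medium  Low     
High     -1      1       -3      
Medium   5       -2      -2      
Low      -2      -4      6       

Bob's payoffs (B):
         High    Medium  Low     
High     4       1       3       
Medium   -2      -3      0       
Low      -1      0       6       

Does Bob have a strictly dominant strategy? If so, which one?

No strictly dominant strategy

A strategy is strictly dominant if it gives Bob a strictly higher payoff than every other strategy, against every choice by the opponent.
High is not dominant: against Medium, Low gives 0 > -2.
Medium is not dominant: against High, High gives 4 > 1.
Low is not dominant: against High, High gives 4 > 3.
No single strategy is best against every opponent action.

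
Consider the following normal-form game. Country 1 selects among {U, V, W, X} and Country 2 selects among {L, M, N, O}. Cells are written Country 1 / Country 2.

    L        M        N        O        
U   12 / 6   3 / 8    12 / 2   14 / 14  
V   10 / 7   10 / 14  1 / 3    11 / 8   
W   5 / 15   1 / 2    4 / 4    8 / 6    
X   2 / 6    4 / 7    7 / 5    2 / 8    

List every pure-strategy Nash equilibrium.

A profile is a Nash equilibrium when each player is best-responding to the other.
Country 1's best responses — vs L: U (payoff 12); vs M: V (payoff 10); vs N: U (payoff 12); vs O: U (payoff 14).
Country 2's best responses — vs U: O (payoff 14); vs V: M (payoff 14); vs W: L (payoff 15); vs X: O (payoff 8).
Mutual best responses occur at (U, O) and (V, M); at each, neither player gains by switching.

(U, O) and (V, M)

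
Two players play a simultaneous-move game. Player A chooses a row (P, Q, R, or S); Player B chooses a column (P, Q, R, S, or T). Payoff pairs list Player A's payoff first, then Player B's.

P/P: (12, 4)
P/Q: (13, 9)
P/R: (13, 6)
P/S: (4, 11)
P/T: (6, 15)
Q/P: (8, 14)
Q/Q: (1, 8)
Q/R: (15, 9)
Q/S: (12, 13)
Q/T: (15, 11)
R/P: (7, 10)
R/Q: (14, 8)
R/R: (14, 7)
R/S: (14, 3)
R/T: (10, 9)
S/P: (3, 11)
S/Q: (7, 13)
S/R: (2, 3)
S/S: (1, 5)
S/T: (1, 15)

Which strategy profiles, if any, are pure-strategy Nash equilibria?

None

Check mutual best responses: a cell is a NE iff neither player can gain by unilaterally deviating.
Player A's best responses — vs P: P (payoff 12); vs Q: R (payoff 14); vs R: Q (payoff 15); vs S: R (payoff 14); vs T: Q (payoff 15).
Player B's best responses — vs P: T (payoff 15); vs Q: P (payoff 14); vs R: P (payoff 10); vs S: T (payoff 15).
No cell has both players best-responding. For instance, Player A's best reply to S is R, but against R Player B prefers P over S.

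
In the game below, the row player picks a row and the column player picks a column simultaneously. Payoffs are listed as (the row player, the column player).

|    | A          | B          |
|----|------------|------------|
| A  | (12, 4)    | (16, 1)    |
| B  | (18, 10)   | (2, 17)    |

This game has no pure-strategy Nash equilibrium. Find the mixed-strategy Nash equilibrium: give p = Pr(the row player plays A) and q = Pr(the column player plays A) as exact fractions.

p = 7/10, q = 7/10

In a mixed NE each player is indifferent between their pure strategies, so the opponent's mix sets the indifference.
The column player indifferent between A and B: p·4 + (1−p)·10 = p·1 + (1−p)·17 ⟹ 10 + (-6)p = 17 + (-16)p ⟹ p = 7/10.
The row player indifferent between A and B: q·12 + (1−q)·16 = q·18 + (1−q)·2 ⟹ 16 + (-4)q = 2 + 16q ⟹ q = 7/10.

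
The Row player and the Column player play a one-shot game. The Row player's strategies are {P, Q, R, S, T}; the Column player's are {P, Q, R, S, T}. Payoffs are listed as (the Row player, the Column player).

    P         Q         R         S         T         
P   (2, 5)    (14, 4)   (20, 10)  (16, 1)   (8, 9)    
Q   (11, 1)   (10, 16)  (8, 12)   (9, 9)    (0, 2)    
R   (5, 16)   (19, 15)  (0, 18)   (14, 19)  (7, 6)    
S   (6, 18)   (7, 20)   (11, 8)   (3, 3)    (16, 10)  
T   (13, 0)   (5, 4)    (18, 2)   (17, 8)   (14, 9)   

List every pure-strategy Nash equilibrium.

(P, R)

A profile is a Nash equilibrium when each player is best-responding to the other.
The Row player's best responses — vs P: T (payoff 13); vs Q: R (payoff 19); vs R: P (payoff 20); vs S: T (payoff 17); vs T: S (payoff 16).
The Column player's best responses — vs P: R (payoff 10); vs Q: Q (payoff 16); vs R: S (payoff 19); vs S: Q (payoff 20); vs T: T (payoff 9).
The only mutual best response is (P, R); neither player gains by switching there.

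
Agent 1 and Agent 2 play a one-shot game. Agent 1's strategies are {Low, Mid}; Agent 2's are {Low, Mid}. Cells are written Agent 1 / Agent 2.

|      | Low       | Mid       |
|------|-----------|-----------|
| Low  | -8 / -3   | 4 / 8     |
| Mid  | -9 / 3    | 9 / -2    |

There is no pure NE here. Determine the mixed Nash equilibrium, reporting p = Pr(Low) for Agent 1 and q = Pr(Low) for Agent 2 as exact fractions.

p = 5/16, q = 5/6

In a mixed NE each player is indifferent between their pure strategies, so the opponent's mix sets the indifference.
Agent 2 indifferent between Low and Mid: p·(-3) + (1−p)·3 = p·8 + (1−p)·(-2) ⟹ 3 + (-6)p = (-2) + 10p ⟹ p = 5/16.
Agent 1 indifferent between Low and Mid: q·(-8) + (1−q)·4 = q·(-9) + (1−q)·9 ⟹ 4 + (-12)q = 9 + (-18)q ⟹ q = 5/6.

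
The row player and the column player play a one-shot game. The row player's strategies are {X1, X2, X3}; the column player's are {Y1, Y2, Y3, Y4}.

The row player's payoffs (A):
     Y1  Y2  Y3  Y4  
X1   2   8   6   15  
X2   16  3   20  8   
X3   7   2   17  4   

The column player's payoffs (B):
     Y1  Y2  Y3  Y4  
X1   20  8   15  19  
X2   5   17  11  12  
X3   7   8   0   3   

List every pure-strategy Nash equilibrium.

Find each player's best response to every opponent strategy; NE are the intersections.
The row player's best responses — vs Y1: X2 (payoff 16); vs Y2: X1 (payoff 8); vs Y3: X2 (payoff 20); vs Y4: X1 (payoff 15).
The column player's best responses — vs X1: Y1 (payoff 20); vs X2: Y2 (payoff 17); vs X3: Y2 (payoff 8).
No cell has both players best-responding. For instance, the row player's best reply to Y2 is X1, but against X1 the column player prefers Y1 over Y2.

No pure-strategy Nash equilibrium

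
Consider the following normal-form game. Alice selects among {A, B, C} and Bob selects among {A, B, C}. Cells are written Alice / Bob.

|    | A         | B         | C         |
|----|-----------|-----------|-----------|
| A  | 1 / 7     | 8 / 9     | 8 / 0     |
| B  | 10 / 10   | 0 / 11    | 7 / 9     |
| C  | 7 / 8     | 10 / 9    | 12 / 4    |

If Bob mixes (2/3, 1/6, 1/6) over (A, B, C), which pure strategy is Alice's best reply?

Alice's best reply maximizes expected payoff against the mix.
A: (2/3)·1 + (1/6)·8 + (1/6)·8 = 10/3
B: (2/3)·10 + (1/6)·0 + (1/6)·7 = 47/6
C: (2/3)·7 + (1/6)·10 + (1/6)·12 = 25/3
Highest expected payoff is 25/3, from C.

C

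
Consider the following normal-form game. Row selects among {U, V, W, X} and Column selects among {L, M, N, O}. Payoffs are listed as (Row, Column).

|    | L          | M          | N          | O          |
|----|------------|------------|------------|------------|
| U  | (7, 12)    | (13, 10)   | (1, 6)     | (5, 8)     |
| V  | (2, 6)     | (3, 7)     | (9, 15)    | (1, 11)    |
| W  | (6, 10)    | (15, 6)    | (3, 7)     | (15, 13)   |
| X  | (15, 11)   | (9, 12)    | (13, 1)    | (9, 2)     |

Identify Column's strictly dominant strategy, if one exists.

Check whether one of Column's strategies beats all alternatives regardless of what the opponent does.
L is not dominant: against V, M gives 7 > 6.
M is not dominant: against U, L gives 12 > 10.
N is not dominant: against U, L gives 12 > 6.
O is not dominant: against U, L gives 12 > 8.
No single strategy is best against every opponent action.

None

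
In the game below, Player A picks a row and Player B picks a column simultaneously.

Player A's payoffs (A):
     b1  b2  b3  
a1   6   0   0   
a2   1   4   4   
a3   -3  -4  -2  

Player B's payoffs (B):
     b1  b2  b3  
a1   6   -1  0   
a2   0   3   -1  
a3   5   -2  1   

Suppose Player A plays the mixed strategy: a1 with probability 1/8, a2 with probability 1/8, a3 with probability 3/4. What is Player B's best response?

b1

Player B's best reply maximizes expected payoff against the mix.
b1: (1/8)·6 + (1/8)·0 + (3/4)·5 = 9/2
b2: (1/8)·(-1) + (1/8)·3 + (3/4)·(-2) = -5/4
b3: (1/8)·0 + (1/8)·(-1) + (3/4)·1 = 5/8
Highest expected payoff is 9/2, from b1.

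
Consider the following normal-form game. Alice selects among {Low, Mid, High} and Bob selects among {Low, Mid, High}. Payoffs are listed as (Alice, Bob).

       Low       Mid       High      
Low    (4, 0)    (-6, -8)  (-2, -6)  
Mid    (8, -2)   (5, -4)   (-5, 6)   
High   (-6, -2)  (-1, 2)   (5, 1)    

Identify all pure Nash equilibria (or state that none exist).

No pure-strategy Nash equilibrium

A profile is a Nash equilibrium when each player is best-responding to the other.
Alice's best responses — vs Low: Mid (payoff 8); vs Mid: Mid (payoff 5); vs High: High (payoff 5).
Bob's best responses — vs Low: Low (payoff 0); vs Mid: High (payoff 6); vs High: Mid (payoff 2).
No cell has both players best-responding. For instance, Alice's best reply to High is High, but against High Bob prefers Mid over High.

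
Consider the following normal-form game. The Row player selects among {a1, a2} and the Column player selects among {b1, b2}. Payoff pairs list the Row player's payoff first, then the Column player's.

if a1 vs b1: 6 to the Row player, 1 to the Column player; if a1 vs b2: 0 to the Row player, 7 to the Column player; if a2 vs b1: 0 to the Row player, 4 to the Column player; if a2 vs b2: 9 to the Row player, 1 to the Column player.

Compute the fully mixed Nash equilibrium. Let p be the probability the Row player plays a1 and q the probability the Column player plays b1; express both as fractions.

p = 1/3, q = 3/5

In a mixed NE each player is indifferent between their pure strategies, so the opponent's mix sets the indifference.
The Column player indifferent between b1 and b2: p·1 + (1−p)·4 = p·7 + (1−p)·1 ⟹ 4 + (-3)p = 1 + 6p ⟹ p = 1/3.
The Row player indifferent between a1 and a2: q·6 + (1−q)·0 = q·0 + (1−q)·9 ⟹ 0 + 6q = 9 + (-9)q ⟹ q = 3/5.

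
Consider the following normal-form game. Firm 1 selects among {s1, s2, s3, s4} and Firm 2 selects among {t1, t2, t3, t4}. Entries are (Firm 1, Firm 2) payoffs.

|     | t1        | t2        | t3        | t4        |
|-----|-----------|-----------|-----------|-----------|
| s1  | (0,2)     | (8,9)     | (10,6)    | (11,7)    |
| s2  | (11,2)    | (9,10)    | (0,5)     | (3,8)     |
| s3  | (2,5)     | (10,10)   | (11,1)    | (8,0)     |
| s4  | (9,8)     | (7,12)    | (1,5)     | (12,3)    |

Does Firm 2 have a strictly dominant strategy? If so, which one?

t2

A strategy is strictly dominant if it gives Firm 2 a strictly higher payoff than every other strategy, against every choice by the opponent.
t2 strictly dominates: vs s1: 9 > each of {2, 6, 7}; vs s2: 10 > each of {2, 5, 8}; vs s3: 10 > each of {5, 1, 0}; vs s4: 12 > each of {8, 5, 3}.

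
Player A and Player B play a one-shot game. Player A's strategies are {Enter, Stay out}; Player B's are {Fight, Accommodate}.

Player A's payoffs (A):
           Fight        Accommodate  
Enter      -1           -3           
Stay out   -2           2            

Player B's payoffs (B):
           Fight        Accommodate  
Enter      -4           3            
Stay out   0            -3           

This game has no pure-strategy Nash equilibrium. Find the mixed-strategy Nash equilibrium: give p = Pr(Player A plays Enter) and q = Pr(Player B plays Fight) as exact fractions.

p = 3/10, q = 5/6

In a mixed NE each player is indifferent between their pure strategies, so the opponent's mix sets the indifference.
Player B indifferent between Fight and Accommodate: p·(-4) + (1−p)·0 = p·3 + (1−p)·(-3) ⟹ 0 + (-4)p = (-3) + 6p ⟹ p = 3/10.
Player A indifferent between Enter and Stay out: q·(-1) + (1−q)·(-3) = q·(-2) + (1−q)·2 ⟹ (-3) + 2q = 2 + (-4)q ⟹ q = 5/6.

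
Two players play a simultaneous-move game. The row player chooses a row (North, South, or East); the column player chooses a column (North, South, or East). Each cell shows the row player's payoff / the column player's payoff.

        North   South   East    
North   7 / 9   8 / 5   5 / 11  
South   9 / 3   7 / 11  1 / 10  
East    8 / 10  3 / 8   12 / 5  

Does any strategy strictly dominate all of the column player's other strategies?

None

Check whether one of the column player's strategies beats all alternatives regardless of what the opponent does.
North is not dominant: against North, East gives 11 > 9.
South is not dominant: against North, North gives 9 > 5.
East is not dominant: against South, South gives 11 > 10.
No single strategy is best against every opponent action.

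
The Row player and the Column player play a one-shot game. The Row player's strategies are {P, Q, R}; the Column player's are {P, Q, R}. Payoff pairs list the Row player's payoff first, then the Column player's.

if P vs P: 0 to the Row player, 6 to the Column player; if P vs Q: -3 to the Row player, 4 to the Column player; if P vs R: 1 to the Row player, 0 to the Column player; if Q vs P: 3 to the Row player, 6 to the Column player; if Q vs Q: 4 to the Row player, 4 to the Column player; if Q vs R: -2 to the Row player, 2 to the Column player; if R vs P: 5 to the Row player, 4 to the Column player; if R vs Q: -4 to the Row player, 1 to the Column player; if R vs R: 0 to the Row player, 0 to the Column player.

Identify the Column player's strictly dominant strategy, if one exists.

Check whether one of the Column player's strategies beats all alternatives regardless of what the opponent does.
P strictly dominates: vs P: 6 > each of {4, 0}; vs Q: 6 > each of {4, 2}; vs R: 4 > each of {1, 0}.

P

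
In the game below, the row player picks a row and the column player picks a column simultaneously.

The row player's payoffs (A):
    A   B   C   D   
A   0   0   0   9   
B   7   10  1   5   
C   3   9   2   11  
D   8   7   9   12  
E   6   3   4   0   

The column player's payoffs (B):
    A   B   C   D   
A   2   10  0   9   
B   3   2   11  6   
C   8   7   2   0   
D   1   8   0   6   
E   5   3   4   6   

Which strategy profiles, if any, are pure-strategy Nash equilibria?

Find each player's best response to every opponent strategy; NE are the intersections.
The row player's best responses — vs A: D (payoff 8); vs B: B (payoff 10); vs C: D (payoff 9); vs D: D (payoff 12).
The column player's best responses — vs A: B (payoff 10); vs B: C (payoff 11); vs C: A (payoff 8); vs D: B (payoff 8); vs E: D (payoff 6).
No cell has both players best-responding. For instance, the row player's best reply to B is B, but against B the column player prefers C over B.

None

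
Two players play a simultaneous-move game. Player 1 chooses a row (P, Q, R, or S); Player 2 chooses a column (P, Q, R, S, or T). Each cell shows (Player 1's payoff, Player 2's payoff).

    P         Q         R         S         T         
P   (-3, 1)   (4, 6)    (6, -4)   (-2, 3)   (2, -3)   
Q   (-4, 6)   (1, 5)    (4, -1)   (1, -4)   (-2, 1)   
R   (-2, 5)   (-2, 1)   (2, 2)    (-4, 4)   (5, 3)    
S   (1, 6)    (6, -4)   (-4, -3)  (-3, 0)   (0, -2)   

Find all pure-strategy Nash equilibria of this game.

Check mutual best responses: a cell is a NE iff neither player can gain by unilaterally deviating.
Player 1's best responses — vs P: S (payoff 1); vs Q: S (payoff 6); vs R: P (payoff 6); vs S: Q (payoff 1); vs T: R (payoff 5).
Player 2's best responses — vs P: Q (payoff 6); vs Q: P (payoff 6); vs R: P (payoff 5); vs S: P (payoff 6).
The only mutual best response is (S, P); neither player gains by switching there.

(S, P)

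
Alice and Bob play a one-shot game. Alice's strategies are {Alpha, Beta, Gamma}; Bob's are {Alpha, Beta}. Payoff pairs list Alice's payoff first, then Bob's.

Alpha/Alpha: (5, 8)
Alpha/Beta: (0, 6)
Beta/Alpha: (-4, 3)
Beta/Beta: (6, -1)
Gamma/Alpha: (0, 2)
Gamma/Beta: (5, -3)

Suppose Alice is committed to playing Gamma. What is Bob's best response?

Alpha

With Alice fixed at Gamma, Bob's payoffs are: Alpha → 2, Beta → -3.
The maximum is 2, achieved by Alpha.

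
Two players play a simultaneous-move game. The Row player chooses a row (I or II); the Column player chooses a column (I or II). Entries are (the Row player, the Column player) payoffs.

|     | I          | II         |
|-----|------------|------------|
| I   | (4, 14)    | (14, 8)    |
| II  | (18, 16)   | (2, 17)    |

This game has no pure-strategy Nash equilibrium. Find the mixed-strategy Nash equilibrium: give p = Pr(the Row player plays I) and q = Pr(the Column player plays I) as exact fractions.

Each player's mixing probability is pinned down by making the *other* player indifferent.
The Column player indifferent between I and II: p·14 + (1−p)·16 = p·8 + (1−p)·17 ⟹ 16 + (-2)p = 17 + (-9)p ⟹ p = 1/7.
The Row player indifferent between I and II: q·4 + (1−q)·14 = q·18 + (1−q)·2 ⟹ 14 + (-10)q = 2 + 16q ⟹ q = 6/13.

p = 1/7, q = 6/13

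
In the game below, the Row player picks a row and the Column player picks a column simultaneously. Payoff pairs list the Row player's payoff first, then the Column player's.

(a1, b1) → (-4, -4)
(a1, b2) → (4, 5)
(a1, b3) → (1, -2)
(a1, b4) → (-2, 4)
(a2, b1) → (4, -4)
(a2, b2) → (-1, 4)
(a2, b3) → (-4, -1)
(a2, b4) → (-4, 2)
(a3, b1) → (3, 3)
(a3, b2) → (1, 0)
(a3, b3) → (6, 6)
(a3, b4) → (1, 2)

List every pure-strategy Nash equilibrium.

(a1, b2) and (a3, b3)

Check mutual best responses: a cell is a NE iff neither player can gain by unilaterally deviating.
The Row player's best responses — vs b1: a2 (payoff 4); vs b2: a1 (payoff 4); vs b3: a3 (payoff 6); vs b4: a3 (payoff 1).
The Column player's best responses — vs a1: b2 (payoff 5); vs a2: b2 (payoff 4); vs a3: b3 (payoff 6).
Mutual best responses occur at (a1, b2) and (a3, b3); at each, neither player gains by switching.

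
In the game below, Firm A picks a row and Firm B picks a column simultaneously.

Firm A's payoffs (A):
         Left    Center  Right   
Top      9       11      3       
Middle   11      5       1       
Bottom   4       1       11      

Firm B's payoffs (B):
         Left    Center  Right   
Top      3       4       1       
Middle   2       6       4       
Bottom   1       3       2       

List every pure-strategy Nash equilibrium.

(Top, Center)

Find each player's best response to every opponent strategy; NE are the intersections.
Firm A's best responses — vs Left: Middle (payoff 11); vs Center: Top (payoff 11); vs Right: Bottom (payoff 11).
Firm B's best responses — vs Top: Center (payoff 4); vs Middle: Center (payoff 6); vs Bottom: Center (payoff 3).
The only mutual best response is (Top, Center); neither player gains by switching there.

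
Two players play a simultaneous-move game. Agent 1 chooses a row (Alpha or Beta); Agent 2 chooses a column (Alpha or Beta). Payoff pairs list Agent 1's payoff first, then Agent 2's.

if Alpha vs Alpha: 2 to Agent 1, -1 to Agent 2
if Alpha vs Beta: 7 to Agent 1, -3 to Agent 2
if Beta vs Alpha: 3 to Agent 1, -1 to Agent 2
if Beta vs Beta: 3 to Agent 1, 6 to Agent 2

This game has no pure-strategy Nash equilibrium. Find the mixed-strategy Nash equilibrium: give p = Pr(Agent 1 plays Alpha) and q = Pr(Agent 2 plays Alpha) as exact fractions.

p = 7/9, q = 4/5

In a mixed NE each player is indifferent between their pure strategies, so the opponent's mix sets the indifference.
Agent 2 indifferent between Alpha and Beta: p·(-1) + (1−p)·(-1) = p·(-3) + (1−p)·6 ⟹ (-1) + 0p = 6 + (-9)p ⟹ p = 7/9.
Agent 1 indifferent between Alpha and Beta: q·2 + (1−q)·7 = q·3 + (1−q)·3 ⟹ 7 + (-5)q = 3 + 0q ⟹ q = 4/5.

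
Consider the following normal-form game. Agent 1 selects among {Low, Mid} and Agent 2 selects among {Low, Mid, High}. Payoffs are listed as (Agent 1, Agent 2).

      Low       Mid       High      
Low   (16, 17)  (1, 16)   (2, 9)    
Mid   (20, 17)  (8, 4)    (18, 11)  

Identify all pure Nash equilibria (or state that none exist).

(Mid, Low)

Find each player's best response to every opponent strategy; NE are the intersections.
Agent 1's best responses — vs Low: Mid (payoff 20); vs Mid: Mid (payoff 8); vs High: Mid (payoff 18).
Agent 2's best responses — vs Low: Low (payoff 17); vs Mid: Low (payoff 17).
The only mutual best response is (Mid, Low); neither player gains by switching there.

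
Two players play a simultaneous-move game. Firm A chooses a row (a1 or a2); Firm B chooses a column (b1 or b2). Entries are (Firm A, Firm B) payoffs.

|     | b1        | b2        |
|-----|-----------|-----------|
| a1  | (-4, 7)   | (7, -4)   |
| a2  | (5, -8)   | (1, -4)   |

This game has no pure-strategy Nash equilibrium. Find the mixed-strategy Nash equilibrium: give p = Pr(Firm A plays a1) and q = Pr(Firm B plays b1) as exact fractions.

p = 4/15, q = 2/5

Each player's mixing probability is pinned down by making the *other* player indifferent.
Firm B indifferent between b1 and b2: p·7 + (1−p)·(-8) = p·(-4) + (1−p)·(-4) ⟹ (-8) + 15p = (-4) + 0p ⟹ p = 4/15.
Firm A indifferent between a1 and a2: q·(-4) + (1−q)·7 = q·5 + (1−q)·1 ⟹ 7 + (-11)q = 1 + 4q ⟹ q = 2/5.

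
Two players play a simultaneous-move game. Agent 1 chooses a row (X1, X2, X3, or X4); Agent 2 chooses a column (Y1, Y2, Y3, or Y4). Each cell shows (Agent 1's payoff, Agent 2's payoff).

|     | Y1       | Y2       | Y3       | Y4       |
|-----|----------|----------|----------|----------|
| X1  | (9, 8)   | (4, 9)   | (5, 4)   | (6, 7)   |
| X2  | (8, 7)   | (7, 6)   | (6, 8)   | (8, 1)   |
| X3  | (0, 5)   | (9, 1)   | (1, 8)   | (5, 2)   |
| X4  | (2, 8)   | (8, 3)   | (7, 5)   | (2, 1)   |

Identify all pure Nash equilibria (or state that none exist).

Find each player's best response to every opponent strategy; NE are the intersections.
Agent 1's best responses — vs Y1: X1 (payoff 9); vs Y2: X3 (payoff 9); vs Y3: X4 (payoff 7); vs Y4: X2 (payoff 8).
Agent 2's best responses — vs X1: Y2 (payoff 9); vs X2: Y3 (payoff 8); vs X3: Y3 (payoff 8); vs X4: Y1 (payoff 8).
No cell has both players best-responding. For instance, Agent 1's best reply to Y3 is X4, but against X4 Agent 2 prefers Y1 over Y3.

There is no pure-strategy Nash equilibrium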